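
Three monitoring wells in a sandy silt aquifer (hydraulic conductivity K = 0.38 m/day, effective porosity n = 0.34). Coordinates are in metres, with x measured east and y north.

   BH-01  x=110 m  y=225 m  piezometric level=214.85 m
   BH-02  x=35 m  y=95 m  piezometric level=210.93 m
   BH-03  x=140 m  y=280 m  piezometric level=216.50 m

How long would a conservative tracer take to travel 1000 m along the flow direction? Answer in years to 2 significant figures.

88 years

With h = a·x + b·y + c and BH-01 as origin, the differences give:
  (-75)·a + (-130)·b = -3.92
  30·a + 55·b = +1.65
Eliminate b (×55 and ×(-130), subtract): -225·a = -1.100 → a = ∂h/∂x = +0.004889
Back-substitute: b = ∂h/∂y = +0.02733.
|∇h| = √(0.004889² + 0.02733²) = 0.02776
Seepage velocity v = K·i/n = 0.38 × 0.02776 / 0.34 = 0.03103 m/day.
t = 1000 / 0.03103 = 3.223e+04 days = 88.2 years.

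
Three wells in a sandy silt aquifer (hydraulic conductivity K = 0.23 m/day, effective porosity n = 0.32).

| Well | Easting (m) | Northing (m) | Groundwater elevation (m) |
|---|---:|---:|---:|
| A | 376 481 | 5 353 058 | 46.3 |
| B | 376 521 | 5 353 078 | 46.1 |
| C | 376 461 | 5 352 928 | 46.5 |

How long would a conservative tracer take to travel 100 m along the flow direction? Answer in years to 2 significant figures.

Differences from A: to B (Δx, Δy, Δh) = (40, 20, -0.2); to C = (-20, -130, +0.2).
Determinant of the coordinate differences = 40·(-130) − (-20)·20 = -4800.
∂h/∂x = [(-0.2)·(-130) − (+0.2)·20] / -4800 = -0.004583
∂h/∂y = [40·(+0.2) − (-20)·(-0.2)] / -4800 = -0.0008333
|∇h| = √(-0.004583² + -0.0008333²) = 0.004658
Seepage velocity v = K·i/n = 0.23 × 0.004658 / 0.32 = 0.003348 m/day.
t = 100 / 0.003348 = 2.987e+04 days = 81.8 years.

82 years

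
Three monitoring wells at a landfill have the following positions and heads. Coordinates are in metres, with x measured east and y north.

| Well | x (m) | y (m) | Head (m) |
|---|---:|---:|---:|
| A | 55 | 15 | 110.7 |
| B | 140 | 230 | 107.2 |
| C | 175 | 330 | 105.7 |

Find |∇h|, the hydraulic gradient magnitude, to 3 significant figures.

With h = a·x + b·y + c and A as origin, the differences give:
  85·a + 215·b = -3.5
  120·a + 315·b = -5.0
Eliminate b (×315 and ×215, subtract): 975·a = -27.50 → a = ∂h/∂x = -0.02821
Back-substitute: b = ∂h/∂y = -0.005128.
|∇h| = √(-0.02821² + -0.005128²) = 0.02867

0.0287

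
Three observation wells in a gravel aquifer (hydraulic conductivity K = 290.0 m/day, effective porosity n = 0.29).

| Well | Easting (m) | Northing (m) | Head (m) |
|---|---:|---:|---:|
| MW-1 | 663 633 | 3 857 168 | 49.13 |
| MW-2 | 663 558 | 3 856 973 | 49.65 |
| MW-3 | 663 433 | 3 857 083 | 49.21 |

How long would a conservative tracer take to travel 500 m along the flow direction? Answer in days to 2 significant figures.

Taking MW-1 as reference: MW-2−MW-1 = (-75, -195, +0.52); MW-3−MW-1 = (-200, -85, +0.08).
Solve a·Δx + b·Δy = Δh: det = (-75)·(-85) − (-200)·(-195) = -32625.
∂h/∂x = [(+0.52)·(-85) − (+0.08)·(-195)] / -32625 = +0.0008766
∂h/∂y = [(-75)·(+0.08) − (-200)·(+0.52)] / -32625 = -0.003004
|∇h| = √(0.0008766² + -0.003004²) = 0.003129
Seepage velocity v = K·i/n = 290.0 × 0.003129 / 0.29 = 3.129 m/day.
t = 500 / 3.129 = 159.8 days.

160 days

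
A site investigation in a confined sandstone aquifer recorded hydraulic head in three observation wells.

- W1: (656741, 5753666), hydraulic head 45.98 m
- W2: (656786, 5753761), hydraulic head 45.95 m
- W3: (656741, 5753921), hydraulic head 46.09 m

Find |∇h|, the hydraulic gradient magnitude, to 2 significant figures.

With h = a·x + b·y + c and W1 as origin, the differences give:
  45·a + 95·b = -0.03
  0·a + 255·b = +0.11
Eliminate b (×255 and ×95, subtract): 11475·a = -18.100 → a = ∂h/∂x = -0.001577
Back-substitute: b = ∂h/∂y = +0.0004314.
|∇h| = √(-0.001577² + 0.0004314²) = 0.001635

0.0016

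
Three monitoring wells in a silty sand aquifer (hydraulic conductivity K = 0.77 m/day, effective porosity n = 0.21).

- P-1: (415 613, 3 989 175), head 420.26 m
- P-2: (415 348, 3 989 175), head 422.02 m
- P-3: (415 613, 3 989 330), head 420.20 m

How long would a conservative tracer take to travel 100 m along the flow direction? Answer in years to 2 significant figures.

11 years

∂h/∂x = (422.02 − 420.26) / (415348 − 415613) = -0.006642
∂h/∂y = (420.20 − 420.26) / (3989330 − 3989175) = -0.0003871
|∇h| = √(-0.006642² + -0.0003871²) = 0.006653
Seepage velocity v = K·i/n = 0.77 × 0.006653 / 0.21 = 0.02439 m/day.
t = 100 / 0.02439 = 4100 days = 11.2 years.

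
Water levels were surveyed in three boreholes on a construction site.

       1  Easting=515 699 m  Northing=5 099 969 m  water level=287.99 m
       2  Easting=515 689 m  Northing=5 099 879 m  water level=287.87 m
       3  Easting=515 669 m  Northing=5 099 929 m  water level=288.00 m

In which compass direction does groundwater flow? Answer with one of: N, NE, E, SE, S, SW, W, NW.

SE

Differences from 1: to 2 (Δx, Δy, Δh) = (-10, -90, -0.12); to 3 = (-30, -40, +0.01).
Determinant of the coordinate differences = (-10)·(-40) − (-30)·(-90) = -2300.
∂h/∂x = [(-0.12)·(-40) − (+0.01)·(-90)] / -2300 = -0.002478
∂h/∂y = [(-10)·(+0.01) − (-30)·(-0.12)] / -2300 = +0.001609
Flow = −∇h = (+0.002478 east, -0.001609 north), which points southeast.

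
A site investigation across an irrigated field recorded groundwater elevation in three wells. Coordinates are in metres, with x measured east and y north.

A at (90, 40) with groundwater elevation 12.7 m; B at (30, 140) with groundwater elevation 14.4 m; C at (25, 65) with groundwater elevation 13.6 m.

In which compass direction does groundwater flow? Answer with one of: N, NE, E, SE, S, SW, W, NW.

SE

With h = a·x + b·y + c and A as origin, the differences give:
  (-60)·a + 100·b = +1.7
  (-65)·a + 25·b = +0.9
Eliminate b (×25 and ×100, subtract): 5000·a = -47.50 → a = ∂h/∂x = -0.009500
Back-substitute: b = ∂h/∂y = +0.01130.
Flow = −∇h = (+0.009500 east, -0.01130 north), which points southeast.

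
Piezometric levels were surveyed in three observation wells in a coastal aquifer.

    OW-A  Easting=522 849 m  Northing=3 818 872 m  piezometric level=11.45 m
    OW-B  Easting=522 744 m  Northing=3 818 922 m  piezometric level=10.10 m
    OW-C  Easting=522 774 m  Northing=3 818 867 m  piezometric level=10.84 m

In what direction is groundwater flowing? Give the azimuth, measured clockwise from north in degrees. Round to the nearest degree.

Three-point gradient (reference OW-A): Δ to OW-B = (-105, 50, -1.35), Δ to OW-C = (-75, -5, -0.61).
∂h/∂x = +0.008713, ∂h/∂y = -0.008702 (det = 4275).
Flow direction (−∇h) has components (-0.008713 E, +0.008702 N).
Azimuth = atan2(E, N) = atan2(-0.008713, +0.008702) = 315.0° ≈ 315°.

315°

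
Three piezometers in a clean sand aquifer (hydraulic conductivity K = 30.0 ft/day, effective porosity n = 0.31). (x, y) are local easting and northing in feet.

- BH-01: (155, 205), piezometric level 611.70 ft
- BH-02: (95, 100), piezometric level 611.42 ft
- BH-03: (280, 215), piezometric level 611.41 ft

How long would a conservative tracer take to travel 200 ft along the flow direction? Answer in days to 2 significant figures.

Taking BH-01 as reference: BH-02−BH-01 = (-60, -105, -0.28); BH-03−BH-01 = (125, 10, -0.29).
Solve a·Δx + b·Δy = Δh: det = (-60)·10 − 125·(-105) = 12525.
∂h/∂x = [(-0.28)·10 − (-0.29)·(-105)] / 12525 = -0.002655
∂h/∂y = [(-60)·(-0.29) − 125·(-0.28)] / 12525 = +0.004184
|∇h| = √(-0.002655² + 0.004184²) = 0.004955
Seepage velocity v = K·i/n = 30.0 × 0.004955 / 0.31 = 0.4795 ft/day.
t = 200 / 0.4795 = 417.1 days.

420 days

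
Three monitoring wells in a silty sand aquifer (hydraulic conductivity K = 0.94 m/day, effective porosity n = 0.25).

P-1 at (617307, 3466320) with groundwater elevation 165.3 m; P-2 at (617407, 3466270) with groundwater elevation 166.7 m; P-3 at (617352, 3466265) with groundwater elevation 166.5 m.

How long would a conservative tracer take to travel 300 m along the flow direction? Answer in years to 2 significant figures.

12 years

Differences from P-1: to P-2 (Δx, Δy, Δh) = (100, -50, +1.4); to P-3 = (45, -55, +1.2).
Solve a·Δx + b·Δy = Δh: det = 100·(-55) − 45·(-50) = -3250.
∂h/∂x = [(+1.4)·(-55) − (+1.2)·(-50)] / -3250 = +0.005231
∂h/∂y = [100·(+1.2) − 45·(+1.4)] / -3250 = -0.01754
|∇h| = √(0.005231² + -0.01754²) = 0.0183
Seepage velocity v = K·i/n = 0.94 × 0.0183 / 0.25 = 0.06881 m/day.
t = 300 / 0.06881 = 4360 days = 11.9 years.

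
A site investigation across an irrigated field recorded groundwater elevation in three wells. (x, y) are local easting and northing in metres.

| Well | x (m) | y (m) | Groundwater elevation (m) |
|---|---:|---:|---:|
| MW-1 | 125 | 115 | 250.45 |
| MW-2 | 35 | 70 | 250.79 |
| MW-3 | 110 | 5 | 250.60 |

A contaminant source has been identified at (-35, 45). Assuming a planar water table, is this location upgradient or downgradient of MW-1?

upgradient

Differences from MW-1: to MW-2 (Δx, Δy, Δh) = (-90, -45, +0.34); to MW-3 = (-15, -110, +0.15).
Determinant of the coordinate differences = (-90)·(-110) − (-15)·(-45) = 9225.
∂h/∂x = [(+0.34)·(-110) − (+0.15)·(-45)] / 9225 = -0.003322
∂h/∂y = [(-90)·(+0.15) − (-15)·(+0.34)] / 9225 = -0.0009106
Head at (-35, 45) = 250.45 + (-0.003322)·(-160) + (-0.0009106)·(-70) = 251.05 m.
That is higher than the 250.45 m at MW-1, so the point is upgradient.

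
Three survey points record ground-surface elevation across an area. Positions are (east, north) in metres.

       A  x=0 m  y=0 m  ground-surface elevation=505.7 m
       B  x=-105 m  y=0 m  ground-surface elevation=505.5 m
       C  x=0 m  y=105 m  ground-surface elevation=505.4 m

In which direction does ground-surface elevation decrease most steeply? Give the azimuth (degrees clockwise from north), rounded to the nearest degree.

∂z/∂x = (505.5 − 505.7) / (-105 − 0) = +0.001905
∂z/∂y = (505.4 − 505.7) / (105 − 0) = -0.002857
Steepest decrease is along −∇f: components (-0.001905 E, +0.002857 N).
Azimuth = atan2(-0.001905, +0.002857) = 326.3° ≈ 326°.

326°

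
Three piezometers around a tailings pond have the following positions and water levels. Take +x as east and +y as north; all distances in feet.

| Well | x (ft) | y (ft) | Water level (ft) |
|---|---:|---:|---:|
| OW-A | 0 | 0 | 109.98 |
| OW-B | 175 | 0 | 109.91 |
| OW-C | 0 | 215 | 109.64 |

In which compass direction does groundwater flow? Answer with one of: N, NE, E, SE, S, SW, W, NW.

N

∂h/∂x = (109.91 − 109.98) / (175 − 0) = -0.0004000
∂h/∂y = (109.64 − 109.98) / (215 − 0) = -0.001581
Flow = −∇h = (+0.0004000 east, +0.001581 north), which points north.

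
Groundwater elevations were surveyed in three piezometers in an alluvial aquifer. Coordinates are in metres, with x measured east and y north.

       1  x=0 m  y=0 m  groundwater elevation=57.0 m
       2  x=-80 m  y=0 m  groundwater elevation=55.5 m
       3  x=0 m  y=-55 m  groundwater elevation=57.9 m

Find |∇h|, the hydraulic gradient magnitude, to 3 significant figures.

∂h/∂x = (55.5 − 57.0) / (-80 − 0) = +0.01875
∂h/∂y = (57.9 − 57.0) / (-55 − 0) = -0.01636
|∇h| = √(0.01875² + -0.01636²) = 0.02488

0.0249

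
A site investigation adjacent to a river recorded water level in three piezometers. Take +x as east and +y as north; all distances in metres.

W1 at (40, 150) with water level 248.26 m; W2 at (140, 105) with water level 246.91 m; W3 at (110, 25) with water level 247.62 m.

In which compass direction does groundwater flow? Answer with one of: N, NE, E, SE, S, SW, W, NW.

Three-point gradient (reference W1): Δ to W2 = (100, -45, -1.35), Δ to W3 = (70, -125, -0.64).
∂h/∂x = -0.01497, ∂h/∂y = -0.003262 (det = -9350).
Flow = −∇h = (+0.01497 east, +0.003262 north), which points east.

E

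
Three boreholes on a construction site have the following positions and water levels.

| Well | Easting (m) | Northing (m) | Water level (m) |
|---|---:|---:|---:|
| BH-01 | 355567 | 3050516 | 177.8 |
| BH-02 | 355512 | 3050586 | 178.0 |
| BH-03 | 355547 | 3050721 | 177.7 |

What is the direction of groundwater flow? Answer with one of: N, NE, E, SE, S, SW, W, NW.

Differences from BH-01: to BH-02 (Δx, Δy, Δh) = (-55, 70, +0.2); to BH-03 = (-20, 205, -0.1).
Solve a·Δx + b·Δy = Δh: det = (-55)·205 − (-20)·70 = -9875.
∂h/∂x = [(+0.2)·205 − (-0.1)·70] / -9875 = -0.004861
∂h/∂y = [(-55)·(-0.1) − (-20)·(+0.2)] / -9875 = -0.0009620
Flow = −∇h = (+0.004861 east, +0.0009620 north), which points east.

E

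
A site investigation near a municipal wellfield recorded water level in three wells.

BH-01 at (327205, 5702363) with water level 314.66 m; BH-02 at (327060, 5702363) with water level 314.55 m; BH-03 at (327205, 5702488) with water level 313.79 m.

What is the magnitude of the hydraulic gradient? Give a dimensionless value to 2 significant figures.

0.0070

∂h/∂x = (314.55 − 314.66) / (327060 − 327205) = +0.0007586
∂h/∂y = (313.79 − 314.66) / (5702488 − 5702363) = -0.006960
|∇h| = √(0.0007586² + -0.006960²) = 0.007001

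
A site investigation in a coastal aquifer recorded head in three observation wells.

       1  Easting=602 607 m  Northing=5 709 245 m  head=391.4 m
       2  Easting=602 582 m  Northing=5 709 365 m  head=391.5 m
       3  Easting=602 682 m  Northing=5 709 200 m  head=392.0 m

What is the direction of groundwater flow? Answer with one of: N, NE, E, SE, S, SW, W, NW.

Taking 1 as reference: 2−1 = (-25, 120, +0.1); 3−1 = (75, -45, +0.6).
Solve a·Δx + b·Δy = Δh: det = (-25)·(-45) − 75·120 = -7875.
∂h/∂x = [(+0.1)·(-45) − (+0.6)·120] / -7875 = +0.009714
∂h/∂y = [(-25)·(+0.6) − 75·(+0.1)] / -7875 = +0.002857
Flow = −∇h = (-0.009714 east, -0.002857 north), which points west.

W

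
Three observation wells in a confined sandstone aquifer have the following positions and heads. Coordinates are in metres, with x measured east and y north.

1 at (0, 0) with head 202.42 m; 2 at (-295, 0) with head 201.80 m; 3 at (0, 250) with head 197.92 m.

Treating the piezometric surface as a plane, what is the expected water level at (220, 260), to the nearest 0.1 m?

∂h/∂x = (201.80 − 202.42) / (-295 − 0) = +0.002102
∂h/∂y = (197.92 − 202.42) / (250 − 0) = -0.01800
h(220, 260) = 202.42 + (+0.002102)·(220) + (-0.01800)·(260) = 202.42 +0.462 -4.680 = 198.202 m.

198.2 m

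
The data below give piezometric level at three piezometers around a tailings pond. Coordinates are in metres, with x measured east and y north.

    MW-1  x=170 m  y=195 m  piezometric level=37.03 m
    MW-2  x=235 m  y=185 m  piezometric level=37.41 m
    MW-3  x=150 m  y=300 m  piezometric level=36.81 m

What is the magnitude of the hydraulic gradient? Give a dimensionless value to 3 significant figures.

With h = a·x + b·y + c and MW-1 as origin, the differences give:
  65·a + (-10)·b = +0.38
  (-20)·a + 105·b = -0.22
Eliminate b (×105 and ×(-10), subtract): 6625·a = 37.700 → a = ∂h/∂x = +0.005691
Back-substitute: b = ∂h/∂y = -0.001011.
|∇h| = √(0.005691² + -0.001011²) = 0.00578

0.00578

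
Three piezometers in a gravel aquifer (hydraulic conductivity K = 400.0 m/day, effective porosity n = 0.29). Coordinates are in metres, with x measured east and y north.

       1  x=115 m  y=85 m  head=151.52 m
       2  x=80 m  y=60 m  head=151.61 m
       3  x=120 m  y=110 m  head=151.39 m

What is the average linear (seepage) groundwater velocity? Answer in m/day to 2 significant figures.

7.8 m/day

Taking 1 as reference: 2−1 = (-35, -25, +0.09); 3−1 = (5, 25, -0.13).
Solve a·Δx + b·Δy = Δh: det = (-35)·25 − 5·(-25) = -750.
∂h/∂x = [(+0.09)·25 − (-0.13)·(-25)] / -750 = +0.001333
∂h/∂y = [(-35)·(-0.13) − 5·(+0.09)] / -750 = -0.005467
|∇h| = √(0.001333² + -0.005467²) = 0.005627
Seepage velocity v = K·i/n = 400.0 × 0.005627 / 0.29 = 7.761 m/day.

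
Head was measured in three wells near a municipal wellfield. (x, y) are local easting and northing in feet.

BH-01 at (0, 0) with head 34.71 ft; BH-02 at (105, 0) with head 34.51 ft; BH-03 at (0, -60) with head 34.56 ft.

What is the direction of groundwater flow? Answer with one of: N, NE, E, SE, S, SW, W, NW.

SE

∂h/∂x = (34.51 − 34.71) / (105 − 0) = -0.001905
∂h/∂y = (34.56 − 34.71) / (-60 − 0) = +0.002500
Flow = −∇h = (+0.001905 east, -0.002500 north), which points southeast.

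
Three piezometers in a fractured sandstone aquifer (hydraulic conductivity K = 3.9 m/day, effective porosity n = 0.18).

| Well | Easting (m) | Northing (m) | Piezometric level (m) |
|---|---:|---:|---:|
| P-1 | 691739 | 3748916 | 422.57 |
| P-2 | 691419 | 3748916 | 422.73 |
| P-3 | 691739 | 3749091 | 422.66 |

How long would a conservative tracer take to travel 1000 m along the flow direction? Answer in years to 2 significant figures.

∂h/∂x = (422.73 − 422.57) / (691419 − 691739) = -0.0005000
∂h/∂y = (422.66 − 422.57) / (3749091 − 3748916) = +0.0005143
|∇h| = √(-0.0005000² + 0.0005143²) = 0.0007173
Seepage velocity v = K·i/n = 3.9 × 0.0007173 / 0.18 = 0.01554 m/day.
t = 1000 / 0.01554 = 6.435e+04 days = 176 years.

180 years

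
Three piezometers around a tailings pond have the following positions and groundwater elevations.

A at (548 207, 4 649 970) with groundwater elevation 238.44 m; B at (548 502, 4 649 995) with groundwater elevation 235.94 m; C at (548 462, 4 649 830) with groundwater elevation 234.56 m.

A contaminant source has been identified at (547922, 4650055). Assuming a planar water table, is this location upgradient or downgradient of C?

Three-point gradient (reference A): Δ to B = (295, 25, -2.50), Δ to C = (255, -140, -3.88).
∂h/∂x = -0.009376, ∂h/∂y = +0.01064 (det = -47675).
Head at (547922, 4650055) = 238.44 + (-0.009376)·(-285) + (+0.01064)·(85) = 242.02 m.
That is higher than the 234.56 m at C, so the point is upgradient.

upgradient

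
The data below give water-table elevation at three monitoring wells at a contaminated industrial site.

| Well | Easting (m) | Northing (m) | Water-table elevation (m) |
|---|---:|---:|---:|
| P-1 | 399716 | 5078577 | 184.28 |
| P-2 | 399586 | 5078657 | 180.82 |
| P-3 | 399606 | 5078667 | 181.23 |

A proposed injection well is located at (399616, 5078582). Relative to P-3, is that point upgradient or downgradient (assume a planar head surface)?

upgradient

Taking P-1 as reference: P-2−P-1 = (-130, 80, -3.46); P-3−P-1 = (-110, 90, -3.05).
Determinant of the coordinate differences = (-130)·90 − (-110)·80 = -2900.
∂h/∂x = [(-3.46)·90 − (-3.05)·80] / -2900 = +0.02324
∂h/∂y = [(-130)·(-3.05) − (-110)·(-3.46)] / -2900 = -0.005483
Head at (399616, 5078582) = 184.28 + (+0.02324)·(-100) + (-0.005483)·(5) = 181.93 m.
That is higher than the 181.23 m at P-3, so the point is upgradient.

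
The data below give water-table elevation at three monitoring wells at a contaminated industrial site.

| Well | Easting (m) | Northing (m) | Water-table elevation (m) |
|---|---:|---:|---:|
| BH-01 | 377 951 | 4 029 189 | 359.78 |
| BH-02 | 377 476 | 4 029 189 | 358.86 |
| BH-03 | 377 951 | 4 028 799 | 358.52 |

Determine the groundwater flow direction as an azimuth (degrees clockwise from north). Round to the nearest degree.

211°

∂h/∂x = (358.86 − 359.78) / (377476 − 377951) = +0.001937
∂h/∂y = (358.52 − 359.78) / (4028799 − 4029189) = +0.003231
Flow direction (−∇h) has components (-0.001937 E, -0.003231 N).
Azimuth = atan2(E, N) = atan2(-0.001937, -0.003231) = 210.9° ≈ 211°.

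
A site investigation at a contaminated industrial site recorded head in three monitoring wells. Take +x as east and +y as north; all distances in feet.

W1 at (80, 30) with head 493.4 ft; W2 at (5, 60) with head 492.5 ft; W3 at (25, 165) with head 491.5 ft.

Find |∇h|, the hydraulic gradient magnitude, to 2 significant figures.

With h = a·x + b·y + c and W1 as origin, the differences give:
  (-75)·a + 30·b = -0.9
  (-55)·a + 135·b = -1.9
Eliminate b (×135 and ×30, subtract): -8475·a = -64.50 → a = ∂h/∂x = +0.007611
Back-substitute: b = ∂h/∂y = -0.01097.
|∇h| = √(0.007611² + -0.01097²) = 0.01335

0.013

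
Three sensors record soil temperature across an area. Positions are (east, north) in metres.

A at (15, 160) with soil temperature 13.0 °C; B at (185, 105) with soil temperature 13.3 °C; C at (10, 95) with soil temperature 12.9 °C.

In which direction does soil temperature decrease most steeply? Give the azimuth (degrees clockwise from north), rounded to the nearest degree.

238°

Taking A as reference: B−A = (170, -55, +0.3); C−A = (-5, -65, -0.1).
Determinant of the coordinate differences = 170·(-65) − (-5)·(-55) = -11325.
∂T/∂x = [(+0.3)·(-65) − (-0.1)·(-55)] / -11325 = +0.002208
∂T/∂y = [170·(-0.1) − (-5)·(+0.3)] / -11325 = +0.001369
Steepest decrease is along −∇f: components (-0.002208 E, -0.001369 N).
Azimuth = atan2(-0.002208, -0.001369) = 238.2° ≈ 238°.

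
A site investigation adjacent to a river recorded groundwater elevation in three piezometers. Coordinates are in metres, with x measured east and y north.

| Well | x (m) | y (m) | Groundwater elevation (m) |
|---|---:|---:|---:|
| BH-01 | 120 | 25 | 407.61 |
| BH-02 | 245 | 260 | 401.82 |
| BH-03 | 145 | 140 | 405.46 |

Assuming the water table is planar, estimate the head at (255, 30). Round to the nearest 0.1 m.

405.0 m

Taking BH-01 as reference: BH-02−BH-01 = (125, 235, -5.79); BH-03−BH-01 = (25, 115, -2.15).
Solve a·Δx + b·Δy = Δh: det = 125·115 − 25·235 = 8500.
∂h/∂x = [(-5.79)·115 − (-2.15)·235] / 8500 = -0.01889
∂h/∂y = [125·(-2.15) − 25·(-5.79)] / 8500 = -0.01459
h(255, 30) = 407.61 + (-0.01889)·(135) + (-0.01459)·(5) = 407.61 -2.551 -0.073 = 404.986 m.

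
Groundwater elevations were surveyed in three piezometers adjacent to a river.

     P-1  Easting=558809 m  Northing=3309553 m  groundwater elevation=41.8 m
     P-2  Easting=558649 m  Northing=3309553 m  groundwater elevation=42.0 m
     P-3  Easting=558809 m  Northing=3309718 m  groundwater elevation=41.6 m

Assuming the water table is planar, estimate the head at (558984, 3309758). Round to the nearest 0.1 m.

41.3 m

∂h/∂x = (42.0 − 41.8) / (558649 − 558809) = -0.001250
∂h/∂y = (41.6 − 41.8) / (3309718 − 3309553) = -0.001212
h(558984, 3309758) = 41.8 + (-0.001250)·(175) + (-0.001212)·(205) = 41.8 -0.219 -0.248 = 41.333 m.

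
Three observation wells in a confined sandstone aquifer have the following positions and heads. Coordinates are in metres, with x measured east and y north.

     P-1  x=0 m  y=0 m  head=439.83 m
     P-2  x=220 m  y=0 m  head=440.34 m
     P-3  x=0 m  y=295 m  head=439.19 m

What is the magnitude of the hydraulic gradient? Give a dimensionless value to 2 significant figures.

0.0032

∂h/∂x = (440.34 − 439.83) / (220 − 0) = +0.002318
∂h/∂y = (439.19 − 439.83) / (295 − 0) = -0.002169
|∇h| = √(0.002318² + -0.002169²) = 0.003175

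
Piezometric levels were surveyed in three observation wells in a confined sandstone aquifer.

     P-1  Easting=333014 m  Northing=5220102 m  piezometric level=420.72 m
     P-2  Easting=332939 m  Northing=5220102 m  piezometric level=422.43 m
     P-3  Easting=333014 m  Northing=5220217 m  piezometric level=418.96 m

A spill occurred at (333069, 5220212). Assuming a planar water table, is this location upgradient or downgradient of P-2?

∂h/∂x = (422.43 − 420.72) / (332939 − 333014) = -0.02280
∂h/∂y = (418.96 − 420.72) / (5220217 − 5220102) = -0.01530
Head at (333069, 5220212) = 420.72 + (-0.02280)·(55) + (-0.01530)·(110) = 417.78 m.
That is lower than the 422.43 m at P-2, so the point is downgradient.

downgradient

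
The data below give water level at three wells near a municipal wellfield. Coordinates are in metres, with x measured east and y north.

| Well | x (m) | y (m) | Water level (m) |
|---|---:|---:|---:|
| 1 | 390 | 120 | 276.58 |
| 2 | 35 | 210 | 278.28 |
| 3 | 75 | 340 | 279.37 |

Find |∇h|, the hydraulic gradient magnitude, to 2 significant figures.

Differences from 1: to 2 (Δx, Δy, Δh) = (-355, 90, +1.70); to 3 = (-315, 220, +2.79).
Determinant of the coordinate differences = (-355)·220 − (-315)·90 = -49750.
∂h/∂x = [(+1.70)·220 − (+2.79)·90] / -49750 = -0.002470
∂h/∂y = [(-355)·(+2.79) − (-315)·(+1.70)] / -49750 = +0.009145
|∇h| = √(-0.002470² + 0.009145²) = 0.009473

0.0095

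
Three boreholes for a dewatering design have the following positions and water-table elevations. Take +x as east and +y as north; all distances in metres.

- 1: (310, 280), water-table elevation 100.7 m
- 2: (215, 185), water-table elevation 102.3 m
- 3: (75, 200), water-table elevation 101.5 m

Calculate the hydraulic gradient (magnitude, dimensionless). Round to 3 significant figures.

With h = a·x + b·y + c and 1 as origin, the differences give:
  (-95)·a + (-95)·b = +1.6
  (-235)·a + (-80)·b = +0.8
Eliminate b (×(-80) and ×(-95), subtract): -14725·a = -52.00 → a = ∂h/∂x = +0.003531
Back-substitute: b = ∂h/∂y = -0.02037.
|∇h| = √(0.003531² + -0.02037²) = 0.02067

0.0207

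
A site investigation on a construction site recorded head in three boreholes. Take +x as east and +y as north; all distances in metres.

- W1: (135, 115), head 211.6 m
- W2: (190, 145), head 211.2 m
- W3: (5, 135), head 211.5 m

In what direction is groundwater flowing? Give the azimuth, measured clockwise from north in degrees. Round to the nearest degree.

With h = a·x + b·y + c and W1 as origin, the differences give:
  55·a + 30·b = -0.4
  (-130)·a + 20·b = -0.1
Eliminate b (×20 and ×30, subtract): 5000·a = -5.00 → a = ∂h/∂x = -0.001000
Back-substitute: b = ∂h/∂y = -0.01150.
Flow direction (−∇h) has components (+0.001000 E, +0.01150 N).
Azimuth = atan2(E, N) = atan2(+0.001000, +0.01150) = 5.0° ≈ 005°.

005°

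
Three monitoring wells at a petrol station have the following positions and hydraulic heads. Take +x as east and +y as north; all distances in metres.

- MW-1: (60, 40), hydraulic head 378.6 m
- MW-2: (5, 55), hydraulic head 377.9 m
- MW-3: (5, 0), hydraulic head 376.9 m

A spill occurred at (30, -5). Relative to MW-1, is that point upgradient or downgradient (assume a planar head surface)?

downgradient

Taking MW-1 as reference: MW-2−MW-1 = (-55, 15, -0.7); MW-3−MW-1 = (-55, -40, -1.7).
Determinant of the coordinate differences = (-55)·(-40) − (-55)·15 = 3025.
∂h/∂x = [(-0.7)·(-40) − (-1.7)·15] / 3025 = +0.01769
∂h/∂y = [(-55)·(-1.7) − (-55)·(-0.7)] / 3025 = +0.01818
Head at (30, -5) = 378.6 + (+0.01769)·(-30) + (+0.01818)·(-45) = 377.25 m.
That is lower than the 378.6 m at MW-1, so the point is downgradient.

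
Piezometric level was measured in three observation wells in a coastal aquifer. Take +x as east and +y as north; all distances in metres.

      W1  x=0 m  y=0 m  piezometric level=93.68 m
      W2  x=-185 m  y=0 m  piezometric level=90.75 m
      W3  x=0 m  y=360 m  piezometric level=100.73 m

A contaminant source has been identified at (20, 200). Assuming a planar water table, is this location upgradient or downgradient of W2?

upgradient

∂h/∂x = (90.75 − 93.68) / (-185 − 0) = +0.01584
∂h/∂y = (100.73 − 93.68) / (360 − 0) = +0.01958
Head at (20, 200) = 93.68 + (+0.01584)·(20) + (+0.01958)·(200) = 97.91 m.
That is higher than the 90.75 m at W2, so the point is upgradient.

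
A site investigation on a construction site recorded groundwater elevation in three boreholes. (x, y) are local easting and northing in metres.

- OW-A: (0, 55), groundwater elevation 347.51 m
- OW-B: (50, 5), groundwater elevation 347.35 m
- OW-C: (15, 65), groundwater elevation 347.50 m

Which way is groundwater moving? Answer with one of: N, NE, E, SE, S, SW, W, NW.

Three-point gradient (reference OW-A): Δ to OW-B = (50, -50, -0.16), Δ to OW-C = (15, 10, -0.01).
∂h/∂x = -0.001680, ∂h/∂y = +0.001520 (det = 1250).
Flow = −∇h = (+0.001680 east, -0.001520 north), which points southeast.

SE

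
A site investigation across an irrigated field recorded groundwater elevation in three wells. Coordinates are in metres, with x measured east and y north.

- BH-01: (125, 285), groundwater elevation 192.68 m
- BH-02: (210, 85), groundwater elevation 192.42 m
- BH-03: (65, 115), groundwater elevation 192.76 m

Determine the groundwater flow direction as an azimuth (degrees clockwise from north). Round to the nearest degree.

Differences from BH-01: to BH-02 (Δx, Δy, Δh) = (85, -200, -0.26); to BH-03 = (-60, -170, +0.08).
Solve a·Δx + b·Δy = Δh: det = 85·(-170) − (-60)·(-200) = -26450.
∂h/∂x = [(-0.26)·(-170) − (+0.08)·(-200)] / -26450 = -0.002276
∂h/∂y = [85·(+0.08) − (-60)·(-0.26)] / -26450 = +0.0003327
Flow direction (−∇h) has components (+0.002276 E, -0.0003327 N).
Azimuth = atan2(E, N) = atan2(+0.002276, -0.0003327) = 98.3° ≈ 098°.

098°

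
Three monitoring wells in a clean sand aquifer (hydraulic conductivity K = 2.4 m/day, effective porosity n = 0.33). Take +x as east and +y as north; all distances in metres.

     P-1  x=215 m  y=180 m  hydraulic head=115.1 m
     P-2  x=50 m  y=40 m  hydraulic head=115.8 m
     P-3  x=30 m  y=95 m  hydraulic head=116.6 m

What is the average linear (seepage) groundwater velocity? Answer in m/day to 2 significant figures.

0.12 m/day

Differences from P-1: to P-2 (Δx, Δy, Δh) = (-165, -140, +0.7); to P-3 = (-185, -85, +1.5).
Solve a·Δx + b·Δy = Δh: det = (-165)·(-85) − (-185)·(-140) = -11875.
∂h/∂x = [(+0.7)·(-85) − (+1.5)·(-140)] / -11875 = -0.01267
∂h/∂y = [(-165)·(+1.5) − (-185)·(+0.7)] / -11875 = +0.009937
|∇h| = √(-0.01267² + 0.009937²) = 0.0161
Seepage velocity v = K·i/n = 2.4 × 0.0161 / 0.33 = 0.1171 m/day.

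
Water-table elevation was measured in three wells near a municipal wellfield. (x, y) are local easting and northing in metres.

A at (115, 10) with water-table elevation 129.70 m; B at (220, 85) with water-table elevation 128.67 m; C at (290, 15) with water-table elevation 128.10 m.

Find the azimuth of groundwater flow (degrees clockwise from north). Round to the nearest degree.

084°

Taking A as reference: B−A = (105, 75, -1.03); C−A = (175, 5, -1.60).
Solve a·Δx + b·Δy = Δh: det = 105·5 − 175·75 = -12600.
∂h/∂x = [(-1.03)·5 − (-1.60)·75] / -12600 = -0.009115
∂h/∂y = [105·(-1.60) − 175·(-1.03)] / -12600 = -0.0009722
Flow direction (−∇h) has components (+0.009115 E, +0.0009722 N).
Azimuth = atan2(E, N) = atan2(+0.009115, +0.0009722) = 83.9° ≈ 084°.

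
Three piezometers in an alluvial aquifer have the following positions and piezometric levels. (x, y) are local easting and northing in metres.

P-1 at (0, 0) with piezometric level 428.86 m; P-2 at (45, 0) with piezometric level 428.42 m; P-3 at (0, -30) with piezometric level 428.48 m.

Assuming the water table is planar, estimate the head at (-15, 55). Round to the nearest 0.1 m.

∂h/∂x = (428.42 − 428.86) / (45 − 0) = -0.009778
∂h/∂y = (428.48 − 428.86) / (-30 − 0) = +0.01267
h(-15, 55) = 428.86 + (-0.009778)·(-15) + (+0.01267)·(55) = 428.86 +0.147 +0.697 = 429.703 m.

429.7 m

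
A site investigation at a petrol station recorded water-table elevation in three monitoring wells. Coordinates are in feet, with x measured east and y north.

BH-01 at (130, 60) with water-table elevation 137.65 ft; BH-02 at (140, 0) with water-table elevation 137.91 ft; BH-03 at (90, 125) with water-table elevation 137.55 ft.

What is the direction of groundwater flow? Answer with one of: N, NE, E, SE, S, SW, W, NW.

Three-point gradient (reference BH-01): Δ to BH-02 = (10, -60, +0.26), Δ to BH-03 = (-40, 65, -0.10).
∂h/∂x = -0.006229, ∂h/∂y = -0.005371 (det = -1750).
Flow = −∇h = (+0.006229 east, +0.005371 north), which points northeast.

NE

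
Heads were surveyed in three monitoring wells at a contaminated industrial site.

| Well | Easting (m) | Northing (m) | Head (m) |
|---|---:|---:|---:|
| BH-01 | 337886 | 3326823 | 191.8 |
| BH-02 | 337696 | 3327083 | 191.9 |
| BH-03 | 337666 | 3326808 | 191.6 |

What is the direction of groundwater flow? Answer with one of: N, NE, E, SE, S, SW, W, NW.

SW

Three-point gradient (reference BH-01): Δ to BH-02 = (-190, 260, +0.1), Δ to BH-03 = (-220, -15, -0.2).
∂h/∂x = +0.0008410, ∂h/∂y = +0.0009992 (det = 60050).
Flow = −∇h = (-0.0008410 east, -0.0009992 north), which points southwest.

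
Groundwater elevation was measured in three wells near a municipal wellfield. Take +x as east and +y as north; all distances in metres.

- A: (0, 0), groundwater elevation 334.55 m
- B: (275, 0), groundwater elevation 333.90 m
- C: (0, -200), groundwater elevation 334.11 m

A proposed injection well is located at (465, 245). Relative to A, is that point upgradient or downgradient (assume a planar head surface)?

∂h/∂x = (333.90 − 334.55) / (275 − 0) = -0.002364
∂h/∂y = (334.11 − 334.55) / (-200 − 0) = +0.002200
Head at (465, 245) = 334.55 + (-0.002364)·(465) + (+0.002200)·(245) = 333.99 m.
That is lower than the 334.55 m at A, so the point is downgradient.

downgradient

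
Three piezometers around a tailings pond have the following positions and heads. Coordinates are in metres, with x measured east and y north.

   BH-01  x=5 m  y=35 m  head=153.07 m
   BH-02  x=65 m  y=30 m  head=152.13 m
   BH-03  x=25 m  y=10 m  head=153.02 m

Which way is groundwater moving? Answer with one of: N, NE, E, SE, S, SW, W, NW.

Taking BH-01 as reference: BH-02−BH-01 = (60, -5, -0.94); BH-03−BH-01 = (20, -25, -0.05).
Determinant of the coordinate differences = 60·(-25) − 20·(-5) = -1400.
∂h/∂x = [(-0.94)·(-25) − (-0.05)·(-5)] / -1400 = -0.01661
∂h/∂y = [60·(-0.05) − 20·(-0.94)] / -1400 = -0.01129
Flow = −∇h = (+0.01661 east, +0.01129 north), which points northeast.

NE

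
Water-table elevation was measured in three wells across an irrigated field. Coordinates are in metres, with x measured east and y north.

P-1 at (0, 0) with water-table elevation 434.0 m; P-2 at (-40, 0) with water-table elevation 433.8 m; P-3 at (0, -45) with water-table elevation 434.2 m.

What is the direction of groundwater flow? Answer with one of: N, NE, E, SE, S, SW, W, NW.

∂h/∂x = (433.8 − 434.0) / (-40 − 0) = +0.005000
∂h/∂y = (434.2 − 434.0) / (-45 − 0) = -0.004444
Flow = −∇h = (-0.005000 east, +0.004444 north), which points northwest.

NW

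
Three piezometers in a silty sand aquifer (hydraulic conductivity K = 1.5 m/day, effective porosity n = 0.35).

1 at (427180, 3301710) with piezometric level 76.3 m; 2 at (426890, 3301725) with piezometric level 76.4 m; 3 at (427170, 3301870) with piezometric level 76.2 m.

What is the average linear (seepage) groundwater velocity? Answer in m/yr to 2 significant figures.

1.2 m/yr

Three-point gradient (reference 1): Δ to 2 = (-290, 15, +0.1), Δ to 3 = (-10, 160, -0.1).
∂h/∂x = -0.0003784, ∂h/∂y = -0.0006486 (det = -46250).
|∇h| = √(-0.0003784² + -0.0006486²) = 0.0007509
Seepage velocity v = K·i/n = 1.5 × 0.0007509 / 0.35 = 0.003218 m/day = 1.175 m/yr.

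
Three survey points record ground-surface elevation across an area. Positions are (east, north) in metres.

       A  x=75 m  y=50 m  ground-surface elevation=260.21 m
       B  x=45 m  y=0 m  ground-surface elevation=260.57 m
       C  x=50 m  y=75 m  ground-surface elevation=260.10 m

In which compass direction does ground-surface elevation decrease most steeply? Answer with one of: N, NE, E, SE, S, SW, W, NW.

With z = a·x + b·y + c and A as origin, the differences give:
  (-30)·a + (-50)·b = +0.36
  (-25)·a + 25·b = -0.11
Eliminate b (×25 and ×(-50), subtract): -2000·a = 3.500 → a = ∂z/∂x = -0.001750
Back-substitute: b = ∂z/∂y = -0.006150.
Steepest decrease is along −∇f = (+0.001750 E, +0.006150 N) → north.

N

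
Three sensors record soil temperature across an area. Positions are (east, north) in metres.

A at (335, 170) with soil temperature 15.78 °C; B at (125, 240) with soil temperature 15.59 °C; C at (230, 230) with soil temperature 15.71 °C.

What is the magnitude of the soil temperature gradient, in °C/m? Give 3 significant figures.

Taking A as reference: B−A = (-210, 70, -0.19); C−A = (-105, 60, -0.07).
Solve a·Δx + b·Δy = ΔT: det = (-210)·60 − (-105)·70 = -5250.
∂T/∂x = [(-0.19)·60 − (-0.07)·70] / -5250 = +0.001238
∂T/∂y = [(-210)·(-0.07) − (-105)·(-0.19)] / -5250 = +0.001000
|∇f| = √(0.001238² + 0.001000²) = 0.001591 °C/m

0.00159 °C/m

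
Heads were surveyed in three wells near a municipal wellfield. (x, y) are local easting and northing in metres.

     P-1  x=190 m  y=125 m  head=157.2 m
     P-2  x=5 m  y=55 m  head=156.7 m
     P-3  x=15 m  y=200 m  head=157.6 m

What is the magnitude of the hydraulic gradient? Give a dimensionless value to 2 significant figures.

With h = a·x + b·y + c and P-1 as origin, the differences give:
  (-185)·a + (-70)·b = -0.5
  (-175)·a + 75·b = +0.4
Eliminate b (×75 and ×(-70), subtract): -26125·a = -9.50 → a = ∂h/∂x = +0.0003636
Back-substitute: b = ∂h/∂y = +0.006182.
|∇h| = √(0.0003636² + 0.006182²) = 0.006193

0.0062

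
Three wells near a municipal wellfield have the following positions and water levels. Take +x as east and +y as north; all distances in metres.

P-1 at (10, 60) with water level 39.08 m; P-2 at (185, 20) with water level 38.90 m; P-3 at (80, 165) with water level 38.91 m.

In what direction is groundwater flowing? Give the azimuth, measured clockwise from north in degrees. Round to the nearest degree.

Taking P-1 as reference: P-2−P-1 = (175, -40, -0.18); P-3−P-1 = (70, 105, -0.17).
Determinant of the coordinate differences = 175·105 − 70·(-40) = 21175.
∂h/∂x = [(-0.18)·105 − (-0.17)·(-40)] / 21175 = -0.001214
∂h/∂y = [175·(-0.17) − 70·(-0.18)] / 21175 = -0.0008099
Flow direction (−∇h) has components (+0.001214 E, +0.0008099 N).
Azimuth = atan2(E, N) = atan2(+0.001214, +0.0008099) = 56.3° ≈ 056°.

056°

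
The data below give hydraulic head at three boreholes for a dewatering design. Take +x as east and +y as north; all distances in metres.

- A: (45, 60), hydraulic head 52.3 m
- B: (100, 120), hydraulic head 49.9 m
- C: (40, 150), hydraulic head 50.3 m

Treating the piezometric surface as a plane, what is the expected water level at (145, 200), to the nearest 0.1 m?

47.2 m

Taking A as reference: B−A = (55, 60, -2.4); C−A = (-5, 90, -2.0).
Solve a·Δx + b·Δy = Δh: det = 55·90 − (-5)·60 = 5250.
∂h/∂x = [(-2.4)·90 − (-2.0)·60] / 5250 = -0.01829
∂h/∂y = [55·(-2.0) − (-5)·(-2.4)] / 5250 = -0.02324
h(145, 200) = 52.3 + (-0.01829)·(100) + (-0.02324)·(140) = 52.3 -1.829 -3.253 = 47.218 m.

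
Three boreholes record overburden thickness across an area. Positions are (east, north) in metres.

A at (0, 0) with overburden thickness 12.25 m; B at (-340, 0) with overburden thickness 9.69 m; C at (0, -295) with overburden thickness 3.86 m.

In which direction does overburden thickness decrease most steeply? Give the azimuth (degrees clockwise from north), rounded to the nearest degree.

∂d/∂x = (9.69 − 12.25) / (-340 − 0) = +0.007529
∂d/∂y = (3.86 − 12.25) / (-295 − 0) = +0.02844
Steepest decrease is along −∇f: components (-0.007529 E, -0.02844 N).
Azimuth = atan2(-0.007529, -0.02844) = 194.8° ≈ 195°.

195°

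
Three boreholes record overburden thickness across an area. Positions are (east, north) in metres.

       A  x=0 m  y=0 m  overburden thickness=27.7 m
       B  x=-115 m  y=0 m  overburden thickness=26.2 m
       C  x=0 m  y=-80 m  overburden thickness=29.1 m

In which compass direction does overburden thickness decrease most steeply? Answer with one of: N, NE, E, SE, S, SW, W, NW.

NW

∂d/∂x = (26.2 − 27.7) / (-115 − 0) = +0.01304
∂d/∂y = (29.1 − 27.7) / (-80 − 0) = -0.01750
Steepest decrease is along −∇f = (-0.01304 E, +0.01750 N) → northwest.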